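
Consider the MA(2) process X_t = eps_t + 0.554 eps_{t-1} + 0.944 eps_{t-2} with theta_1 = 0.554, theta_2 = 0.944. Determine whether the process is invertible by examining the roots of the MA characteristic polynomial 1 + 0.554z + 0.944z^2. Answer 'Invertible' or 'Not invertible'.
\text{Invertible}

The MA(q) characteristic polynomial is P(z) = 1 + 0.554z + 0.944z^2.
Invertibility requires all roots to lie outside the unit circle, i.e. |z| > 1 for every root.
Set 1 + (0.554) z + (0.944) z^2 = 0, i.e. a z^2 + b z + c = 0 with a = 0.944, b = 0.554, c = 1.
Discriminant D = b^2 - 4ac = (0.554)^2 - 4*(0.944)*1 = 0.306916 - (3.776) = -3.469084.
D < 0, so the roots are the complex-conjugate pair z = (-b +/- i sqrt(-D)) / (2a) = -0.2934 +/- 0.9865i.
For a conjugate pair |z|^2 = z * conj(z) = (product of roots) = c/a = 1/(0.944) = 1.059322, so |z| = sqrt(1.059322) = 1.0292 for both roots.
Moduli of all roots: 1.0292, 1.0292.
All moduli strictly greater than 1? Yes.
Verdict: Invertible.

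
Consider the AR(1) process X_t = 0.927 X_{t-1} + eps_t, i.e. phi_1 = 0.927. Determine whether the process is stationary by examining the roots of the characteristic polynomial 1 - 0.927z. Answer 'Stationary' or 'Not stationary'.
\text{Stationary}

The AR(p) characteristic polynomial is P(z) = 1 - 0.927z.
Stationarity requires all roots to lie outside the unit circle, i.e. |z| > 1 for every root.
This is linear in z: 1 + (-0.927) z = 0  =>  z = -1/(-0.927) = 1.078749,  |z| = 1.078749.
Moduli of all roots: 1.0787.
All moduli strictly greater than 1? Yes.
Verdict: Stationary.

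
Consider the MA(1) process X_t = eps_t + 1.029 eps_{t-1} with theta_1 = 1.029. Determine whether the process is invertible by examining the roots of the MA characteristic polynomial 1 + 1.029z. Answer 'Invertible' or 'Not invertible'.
\text{Not invertible}

The MA(q) characteristic polynomial is P(z) = 1 + 1.029z.
Invertibility requires all roots to lie outside the unit circle, i.e. |z| > 1 for every root.
This is linear in z: 1 + (1.029) z = 0  =>  z = -1/(1.029) = -0.971817,  |z| = 0.971817.
Moduli of all roots: 0.9718.
All moduli strictly greater than 1? No.
Verdict: Not invertible.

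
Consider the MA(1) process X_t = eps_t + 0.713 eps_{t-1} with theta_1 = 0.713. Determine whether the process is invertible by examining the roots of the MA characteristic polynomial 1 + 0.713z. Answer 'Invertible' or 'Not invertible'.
\text{Invertible}

The MA(q) characteristic polynomial is P(z) = 1 + 0.713z.
Invertibility requires all roots to lie outside the unit circle, i.e. |z| > 1 for every root.
This is linear in z: 1 + (0.713) z = 0  =>  z = -1/(0.713) = -1.402525,  |z| = 1.402525.
Moduli of all roots: 1.4025.
All moduli strictly greater than 1? Yes.
Verdict: Invertible.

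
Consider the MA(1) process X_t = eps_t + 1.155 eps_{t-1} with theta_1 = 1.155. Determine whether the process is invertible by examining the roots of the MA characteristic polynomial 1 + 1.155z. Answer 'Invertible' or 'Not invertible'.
\text{Not invertible}

The MA(q) characteristic polynomial is P(z) = 1 + 1.155z.
Invertibility requires all roots to lie outside the unit circle, i.e. |z| > 1 for every root.
This is linear in z: 1 + (1.155) z = 0  =>  z = -1/(1.155) = -0.865801,  |z| = 0.865801.
Moduli of all roots: 0.8658.
All moduli strictly greater than 1? No.
Verdict: Not invertible.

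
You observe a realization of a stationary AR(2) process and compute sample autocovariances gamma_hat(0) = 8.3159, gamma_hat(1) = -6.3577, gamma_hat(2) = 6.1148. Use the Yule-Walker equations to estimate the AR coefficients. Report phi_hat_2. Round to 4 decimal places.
\hat\phi_{2} = 0.3630

The Yule-Walker equations for an AR(p) process read, in matrix form,
  Gamma_p phi = r_p,   with   (Gamma_p)_{ij} = gamma(|i - j|),
                       (r_p)_i = gamma(i),   i,j = 1..p.
Substitute the sample gammas (Toeplitz matrix and right-hand side of size 2):
  Gamma_p = [[8.3159, -6.3577], [-6.3577, 8.3159]]
  r_p     = [-6.3577, 6.1148]
Written out:
  8.3159 phi_1 - 6.3577 phi_2 = -6.3577
  -6.3577 phi_1 + 8.3159 phi_2 = 6.1148
Solve by Cramer's rule:
  det = gamma(0)^2 - gamma(1)^2 = (8.3159)^2 - (-6.3577)^2 = 69.15419281 - 40.42034929 = 28.73384352
  phi_hat_1 = [gamma(1) gamma(0) - gamma(1) gamma(2)] / det = [(-6.3577)(8.3159) - (-6.3577)(6.1148)] / 28.73384352 = -13.99393347 / 28.73384352 = -0.487
  phi_hat_2 = [gamma(0) gamma(2) - gamma(1)^2] / det = [(8.3159)(6.1148) - (-6.3577)^2] / 28.73384352 = 10.42971603 / 28.73384352 = 0.363
So phi_hat = [-0.4870, 0.3630].
Therefore phi_hat_2 = 0.3630.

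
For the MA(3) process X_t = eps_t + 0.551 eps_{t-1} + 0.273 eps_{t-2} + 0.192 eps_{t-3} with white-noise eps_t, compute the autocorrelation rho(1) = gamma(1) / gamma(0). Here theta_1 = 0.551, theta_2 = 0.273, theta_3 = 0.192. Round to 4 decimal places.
\rho(1) = 0.5328

For an MA(q) process with theta_0 = 1, the autocovariance is
  gamma(k) = sigma^2 * sum_{i=0..q-k} theta_i * theta_{i+k},
and rho(k) = gamma(k) / gamma(0). Sigma^2 cancels.
  numerator   = (1)*(0.551) + (0.551)*(0.273) + (0.273)*(0.192) = 0.753839.
  denominator = (1)^2 + (0.551)^2 + (0.273)^2 + (0.192)^2 = 1.414994.
  rho(1) = 0.753839 / 1.414994 = 0.5328.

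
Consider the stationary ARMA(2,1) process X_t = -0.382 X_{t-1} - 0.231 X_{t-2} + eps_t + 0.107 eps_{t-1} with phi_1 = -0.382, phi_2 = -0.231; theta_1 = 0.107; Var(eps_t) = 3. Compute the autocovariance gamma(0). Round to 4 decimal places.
\gamma(0) = 3.3141

Multiply the model equation by X_{t-k} and take expectations. With theta_0 = psi_0 = 1 and psi_j the MA(infinity) weights, this gives
  gamma(k) - sum_i phi_i gamma(k-i) = c_k,
  c_k = sigma^2 * sum_{j=k..q} theta_j psi_{j-k}   (c_k = 0 for k > q),
using gamma(-m) = gamma(m).
psi-weights needed (psi_j = theta_j + sum_i phi_i psi_{j-i}):
  psi_1 = theta_1 + phi_1 = 0.107 + (-0.382) = -0.275
Right-hand sides:
  c_0 = sigma^2 (1 + theta_1 psi_1) = 3 * (1 + (0.107)(-0.275)) = 3 * 0.970575 = 2.911725
  c_1 = sigma^2 theta_1 = 3 * (0.107) = 0.321
  c_2 = 0
Equations for k = 0, 1, 2 (AR order 2, c_2 = 0):
  (E0) gamma(0) = phi_1 gamma(1) + phi_2 gamma(2) + c_0
  (E1) gamma(1) = phi_1 gamma(0) + phi_2 gamma(1) + c_1
  (E2) gamma(2) = phi_1 gamma(1) + phi_2 gamma(0)
From (E1): gamma(1) = A gamma(0) + B with
  A = phi_1 / (1 - phi_2) = -0.382 / 1.231 = -0.310317,   B = c_1 / (1 - phi_2) = 0.321 / 1.231 = 0.260764.
Insert (E2) into (E0): gamma(0) (1 - phi_2^2) = phi_1 (1 + phi_2) gamma(1) + c_0.
  phi_1 (1 + phi_2) = (-0.382)(0.769) = -0.293758,   1 - phi_2^2 = 0.946639.
Replace gamma(1) by A gamma(0) + B and collect gamma(0):
  gamma(0) [0.946639 - (-0.293758)(-0.310317)] = (-0.293758)(0.260764) + 2.911725
  gamma(0) * 0.855481 = 2.835124
  gamma(0) = 2.835124 / 0.855481 = 3.31407.
Therefore gamma(0) = 3.3141 (to 4 decimal places).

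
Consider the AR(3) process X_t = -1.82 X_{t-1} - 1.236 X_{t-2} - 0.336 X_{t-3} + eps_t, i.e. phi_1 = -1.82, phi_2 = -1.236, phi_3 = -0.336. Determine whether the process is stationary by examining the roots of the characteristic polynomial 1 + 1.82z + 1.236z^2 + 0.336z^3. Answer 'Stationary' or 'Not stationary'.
\text{Stationary}

The AR(p) characteristic polynomial is P(z) = 1 + 1.82z + 1.236z^2 + 0.336z^3.
Stationarity requires all roots to lie outside the unit circle, i.e. |z| > 1 for every root.
Degree 3: look for a simple real root z0 first, then factor out (1 - z/z0) and solve the remaining quadratic.
Testing z0 = -1.25: P(-1.25) = 1 + (1.82)(-1.25) + (1.236)(-1.25)^2 + (0.336)(-1.25)^3
  = 1 + (-2.275) + (1.93125) + (-0.65625) = 0.  So z_0 = -1.25 is a root, |z_0| = 1.25.
Divide out the factor (1 + 0.8 z) = (1 - z/z0) (since 1/z0 = -0.8):
  P(z) = (1 + 0.8 z)(1 + (1.02) z + (0.42) z^2)
  [check: z-coef 1.02 - (-0.8) = 1.82; z^2-coef 0.42 - (-0.8)(1.02) = 1.236; z^3-coef -(-0.8)(0.42) = 0.336.]
Remaining roots from the quadratic factor 1 + (1.02) z + (0.42) z^2:
  Set 1 + (1.02) z + (0.42) z^2 = 0, i.e. a z^2 + b z + c = 0 with a = 0.42, b = 1.02, c = 1.
  Discriminant D = b^2 - 4ac = (1.02)^2 - 4*(0.42)*1 = 1.0404 - (1.68) = -0.6396.
  D < 0, so the roots are the complex-conjugate pair z = (-b +/- i sqrt(-D)) / (2a) = -1.2143 +/- 0.9521i.
  For a conjugate pair |z|^2 = z * conj(z) = (product of roots) = c/a = 1/(0.42) = 2.380952, so |z| = sqrt(2.380952) = 1.543 for both roots.
Moduli of all roots: 1.2500, 1.5430, 1.5430.
All moduli strictly greater than 1? Yes.
Verdict: Stationary.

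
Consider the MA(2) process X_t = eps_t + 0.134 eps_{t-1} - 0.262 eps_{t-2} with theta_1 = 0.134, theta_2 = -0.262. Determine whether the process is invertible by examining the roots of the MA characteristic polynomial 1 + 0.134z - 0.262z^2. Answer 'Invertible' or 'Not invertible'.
\text{Invertible}

The MA(q) characteristic polynomial is P(z) = 1 + 0.134z - 0.262z^2.
Invertibility requires all roots to lie outside the unit circle, i.e. |z| > 1 for every root.
Set 1 + (0.134) z + (-0.262) z^2 = 0, i.e. a z^2 + b z + c = 0 with a = -0.262, b = 0.134, c = 1.
Discriminant D = b^2 - 4ac = (0.134)^2 - 4*(-0.262)*1 = 0.017956 - (-1.048) = 1.065956.
D >= 0, so the roots are real: z = (-b +/- sqrt(D)) / (2a) = (-0.134 +/- 1.032451) / (-0.524).
  z_1 = (-0.134 + 1.032451) / (-0.524) = -1.7146,   |z_1| = 1.7146.
  z_2 = (-0.134 - 1.032451) / (-0.524) = 2.2261,   |z_2| = 2.2261.
Moduli of all roots: 1.7146, 2.2261.
All moduli strictly greater than 1? Yes.
Verdict: Invertible.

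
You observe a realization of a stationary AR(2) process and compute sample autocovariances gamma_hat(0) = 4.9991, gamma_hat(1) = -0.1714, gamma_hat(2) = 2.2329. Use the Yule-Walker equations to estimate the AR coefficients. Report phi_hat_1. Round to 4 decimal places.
\hat\phi_{1} = -0.0190

The Yule-Walker equations for an AR(p) process read, in matrix form,
  Gamma_p phi = r_p,   with   (Gamma_p)_{ij} = gamma(|i - j|),
                       (r_p)_i = gamma(i),   i,j = 1..p.
Substitute the sample gammas (Toeplitz matrix and right-hand side of size 2):
  Gamma_p = [[4.9991, -0.1714], [-0.1714, 4.9991]]
  r_p     = [-0.1714, 2.2329]
Written out:
  4.9991 phi_1 - 0.1714 phi_2 = -0.1714
  -0.1714 phi_1 + 4.9991 phi_2 = 2.2329
Solve by Cramer's rule:
  det = gamma(0)^2 - gamma(1)^2 = (4.9991)^2 - (-0.1714)^2 = 24.99100081 - 0.02937796 = 24.96162285
  phi_hat_1 = [gamma(1) gamma(0) - gamma(1) gamma(2)] / det = [(-0.1714)(4.9991) - (-0.1714)(2.2329)] / 24.96162285 = -0.47412668 / 24.96162285 = -0.019
  phi_hat_2 = [gamma(0) gamma(2) - gamma(1)^2] / det = [(4.9991)(2.2329) - (-0.1714)^2] / 24.96162285 = 11.13311243 / 24.96162285 = 0.446
So phi_hat = [-0.0190, 0.4460].
Therefore phi_hat_1 = -0.0190.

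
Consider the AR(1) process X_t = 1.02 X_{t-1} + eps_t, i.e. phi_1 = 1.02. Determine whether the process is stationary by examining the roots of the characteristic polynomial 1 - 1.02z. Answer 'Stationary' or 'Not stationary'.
\text{Not stationary}

The AR(p) characteristic polynomial is P(z) = 1 - 1.02z.
Stationarity requires all roots to lie outside the unit circle, i.e. |z| > 1 for every root.
This is linear in z: 1 + (-1.02) z = 0  =>  z = -1/(-1.02) = 0.980392,  |z| = 0.980392.
Moduli of all roots: 0.9804.
All moduli strictly greater than 1? No.
Verdict: Not stationary.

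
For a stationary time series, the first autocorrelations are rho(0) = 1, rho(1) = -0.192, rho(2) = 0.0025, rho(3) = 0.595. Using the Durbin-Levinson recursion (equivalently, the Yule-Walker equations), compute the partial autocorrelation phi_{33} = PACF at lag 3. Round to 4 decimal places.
\phi_{33} = 0.6120

The PACF at lag k is phi_{kk}, the last component of the solution
to the Yule-Walker system G_k phi = r_k where
  (G_k)_{ij} = rho(|i - j|), (r_k)_i = rho(i), i,j = 1..k.
Equivalently, Durbin-Levinson gives phi_{kk} iteratively:
  phi_{11} = rho(1)
  phi_{kk} = [rho(k) - sum_{j=1..k-1} phi_{k-1,j} rho(k-j)]
            / [1 - sum_{j=1..k-1} phi_{k-1,j} rho(j)],
  phi_{k,j} = phi_{k-1,j} - phi_{kk} phi_{k-1,k-j},  j = 1..k-1.
Step k = 1:
  phi_11 = rho(1) = -0.192.
Step k = 2:
  phi_22 = [rho(2) - phi_11 rho(1)] / [1 - phi_11 rho(1)] = [0.0025 - (-0.192)(-0.192)] / [1 - (-0.192)(-0.192)]
         = -0.034364 / 0.963136 = -0.035679.
  Update: phi_21 = phi_11 - phi_22 phi_11 = -0.192 - (-0.035679)(-0.192) = -0.19885.
Step k = 3:
  phi_33 = [rho(3) - phi_21 rho(2) - phi_22 rho(1)] / [1 - phi_21 rho(1) - phi_22 rho(2)]
    numerator   = 0.595 - (-0.19885)(0.0025) - (-0.035679)(-0.192) = 0.5886467
    denominator = 1 - (-0.19885)(-0.192) - (-0.035679)(0.0025) = 0.96190992
  phi_33 = 0.5886467 / 0.96190992 = 0.612.
Therefore phi_{33} = 0.6120.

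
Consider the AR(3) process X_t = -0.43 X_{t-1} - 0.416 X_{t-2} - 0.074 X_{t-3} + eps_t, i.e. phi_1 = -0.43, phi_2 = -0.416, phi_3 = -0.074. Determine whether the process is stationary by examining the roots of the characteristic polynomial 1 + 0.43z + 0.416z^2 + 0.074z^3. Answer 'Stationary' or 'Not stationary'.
\text{Stationary}

The AR(p) characteristic polynomial is P(z) = 1 + 0.43z + 0.416z^2 + 0.074z^3.
Stationarity requires all roots to lie outside the unit circle, i.e. |z| > 1 for every root.
Degree 3: look for a simple real root z0 first, then factor out (1 - z/z0) and solve the remaining quadratic.
Testing z0 = -5: P(-5) = 1 + (0.43)(-5) + (0.416)(-5)^2 + (0.074)(-5)^3
  = 1 + (-2.15) + (10.4) + (-9.25) = 0.  So z_0 = -5 is a root, |z_0| = 5.
Divide out the factor (1 + 0.2 z) = (1 - z/z0) (since 1/z0 = -0.2):
  P(z) = (1 + 0.2 z)(1 + (0.23) z + (0.37) z^2)
  [check: z-coef 0.23 - (-0.2) = 0.43; z^2-coef 0.37 - (-0.2)(0.23) = 0.416; z^3-coef -(-0.2)(0.37) = 0.074.]
Remaining roots from the quadratic factor 1 + (0.23) z + (0.37) z^2:
  Set 1 + (0.23) z + (0.37) z^2 = 0, i.e. a z^2 + b z + c = 0 with a = 0.37, b = 0.23, c = 1.
  Discriminant D = b^2 - 4ac = (0.23)^2 - 4*(0.37)*1 = 0.0529 - (1.48) = -1.4271.
  D < 0, so the roots are the complex-conjugate pair z = (-b +/- i sqrt(-D)) / (2a) = -0.3108 +/- 1.6143i.
  For a conjugate pair |z|^2 = z * conj(z) = (product of roots) = c/a = 1/(0.37) = 2.702703, so |z| = sqrt(2.702703) = 1.644 for both roots.
Moduli of all roots: 5.0000, 1.6440, 1.6440.
All moduli strictly greater than 1? Yes.
Verdict: Stationary.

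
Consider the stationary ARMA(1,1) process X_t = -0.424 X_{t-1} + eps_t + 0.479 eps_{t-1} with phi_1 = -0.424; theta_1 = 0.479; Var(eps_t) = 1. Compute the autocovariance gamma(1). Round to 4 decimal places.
\gamma(1) = 0.0534

Multiply the model equation by X_{t-k} and take expectations. With theta_0 = psi_0 = 1 and psi_j the MA(infinity) weights, this gives
  gamma(k) - sum_i phi_i gamma(k-i) = c_k,
  c_k = sigma^2 * sum_{j=k..q} theta_j psi_{j-k}   (c_k = 0 for k > q),
using gamma(-m) = gamma(m).
psi-weights needed (psi_j = theta_j + sum_i phi_i psi_{j-i}):
  psi_1 = theta_1 + phi_1 = 0.479 + (-0.424) = 0.055
Right-hand sides:
  c_0 = sigma^2 (1 + theta_1 psi_1) = 1 * (1 + (0.479)(0.055)) = 1 * 1.026345 = 1.026345
  c_1 = sigma^2 theta_1 = 1 * (0.479) = 0.479
  c_2 = 0
Equations for k = 0 and k = 1 (AR order 1):
  gamma(0) = phi_1 gamma(1) + c_0
  gamma(1) = phi_1 gamma(0) + c_1
Substituting the second into the first: gamma(0) (1 - phi_1^2) = c_0 + phi_1 c_1, so
  gamma(0) = (c_0 + phi_1 c_1) / (1 - phi_1^2) = (1.026345 + (-0.424)(0.479)) / (1 - (-0.424)^2) = 0.823249 / 0.820224 = 1.003688.
  gamma(1) = phi_1 gamma(0) + c_1 = (-0.424)(1.003688) + (0.479) = 0.053436.
Therefore gamma(1) = 0.0534 (to 4 decimal places).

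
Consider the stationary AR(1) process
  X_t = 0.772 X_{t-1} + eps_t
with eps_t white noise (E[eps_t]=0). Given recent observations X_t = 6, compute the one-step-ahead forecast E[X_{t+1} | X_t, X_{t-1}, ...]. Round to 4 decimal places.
E[X_{t+1} \mid \mathcal F_t] = 4.6320

For an AR(p) model X_t = c + sum_i phi_i X_{t-i} + eps_t, the
one-step-ahead conditional mean is
  E[X_{t+1} | X_t, ...] = c + sum_i phi_i X_{t+1-i}.
Substitute known values:
  E[X_{t+1} | ...] = (0.772) * (6)
                   = 4.6320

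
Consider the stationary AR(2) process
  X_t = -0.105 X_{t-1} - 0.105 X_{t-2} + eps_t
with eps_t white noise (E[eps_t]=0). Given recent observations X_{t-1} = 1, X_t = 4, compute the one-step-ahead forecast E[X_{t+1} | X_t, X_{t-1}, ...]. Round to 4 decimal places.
E[X_{t+1} \mid \mathcal F_t] = -0.5250

For an AR(p) model X_t = c + sum_i phi_i X_{t-i} + eps_t, the
one-step-ahead conditional mean is
  E[X_{t+1} | X_t, ...] = c + sum_i phi_i X_{t+1-i}.
Substitute known values:
  E[X_{t+1} | ...] = (-0.105) * (4) + (-0.105) * (1)
                   = -0.5250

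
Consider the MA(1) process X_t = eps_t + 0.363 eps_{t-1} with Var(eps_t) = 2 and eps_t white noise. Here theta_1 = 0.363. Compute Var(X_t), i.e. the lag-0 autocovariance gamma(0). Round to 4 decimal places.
\gamma(0) = 2.2635

For an MA(q) process X_t = eps_t + sum_i theta_i eps_{t-i} with
Var(eps_t) = sigma^2, the variance is
  gamma(0) = sigma^2 * (1 + sum_i theta_i^2).
  sum_i theta_i^2 = (0.363)^2 = 0.131769.
  gamma(0) = 2 * (1 + 0.131769) = 2 * 1.131769 = 2.263538, which rounds to 2.2635.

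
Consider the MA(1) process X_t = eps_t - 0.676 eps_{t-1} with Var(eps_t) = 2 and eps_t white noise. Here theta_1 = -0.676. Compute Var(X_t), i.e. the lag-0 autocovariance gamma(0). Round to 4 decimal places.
\gamma(0) = 2.9140

For an MA(q) process X_t = eps_t + sum_i theta_i eps_{t-i} with
Var(eps_t) = sigma^2, the variance is
  gamma(0) = sigma^2 * (1 + sum_i theta_i^2).
  sum_i theta_i^2 = (-0.676)^2 = 0.456976.
  gamma(0) = 2 * (1 + 0.456976) = 2 * 1.456976 = 2.913952, which rounds to 2.9140.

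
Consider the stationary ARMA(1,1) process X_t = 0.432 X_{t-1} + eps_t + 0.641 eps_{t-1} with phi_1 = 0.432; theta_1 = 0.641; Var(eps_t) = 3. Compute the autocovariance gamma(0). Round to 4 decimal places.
\gamma(0) = 7.2465

Multiply the model equation by X_{t-k} and take expectations. With theta_0 = psi_0 = 1 and psi_j the MA(infinity) weights, this gives
  gamma(k) - sum_i phi_i gamma(k-i) = c_k,
  c_k = sigma^2 * sum_{j=k..q} theta_j psi_{j-k}   (c_k = 0 for k > q),
using gamma(-m) = gamma(m).
psi-weights needed (psi_j = theta_j + sum_i phi_i psi_{j-i}):
  psi_1 = theta_1 + phi_1 = 0.641 + (0.432) = 1.073
Right-hand sides:
  c_0 = sigma^2 (1 + theta_1 psi_1) = 3 * (1 + (0.641)(1.073)) = 3 * 1.687793 = 5.063379
  c_1 = sigma^2 theta_1 = 3 * (0.641) = 1.923
  c_2 = 0
Equations for k = 0 and k = 1 (AR order 1):
  gamma(0) = phi_1 gamma(1) + c_0
  gamma(1) = phi_1 gamma(0) + c_1
Substituting the second into the first: gamma(0) (1 - phi_1^2) = c_0 + phi_1 c_1, so
  gamma(0) = (c_0 + phi_1 c_1) / (1 - phi_1^2) = (5.063379 + (0.432)(1.923)) / (1 - (0.432)^2) = 5.894115 / 0.813376 = 7.246483.
Therefore gamma(0) = 7.2465 (to 4 decimal places).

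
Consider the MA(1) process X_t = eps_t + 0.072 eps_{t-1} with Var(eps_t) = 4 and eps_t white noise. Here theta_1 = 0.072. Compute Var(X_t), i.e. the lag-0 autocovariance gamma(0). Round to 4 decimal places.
\gamma(0) = 4.0207

For an MA(q) process X_t = eps_t + sum_i theta_i eps_{t-i} with
Var(eps_t) = sigma^2, the variance is
  gamma(0) = sigma^2 * (1 + sum_i theta_i^2).
  sum_i theta_i^2 = (0.072)^2 = 0.005184.
  gamma(0) = 4 * (1 + 0.005184) = 4 * 1.005184 = 4.020736, which rounds to 4.0207.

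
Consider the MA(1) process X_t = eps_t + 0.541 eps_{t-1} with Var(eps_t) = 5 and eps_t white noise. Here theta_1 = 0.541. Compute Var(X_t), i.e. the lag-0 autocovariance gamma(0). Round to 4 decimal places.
\gamma(0) = 6.4634

For an MA(q) process X_t = eps_t + sum_i theta_i eps_{t-i} with
Var(eps_t) = sigma^2, the variance is
  gamma(0) = sigma^2 * (1 + sum_i theta_i^2).
  sum_i theta_i^2 = (0.541)^2 = 0.292681.
  gamma(0) = 5 * (1 + 0.292681) = 5 * 1.292681 = 6.463405, which rounds to 6.4634.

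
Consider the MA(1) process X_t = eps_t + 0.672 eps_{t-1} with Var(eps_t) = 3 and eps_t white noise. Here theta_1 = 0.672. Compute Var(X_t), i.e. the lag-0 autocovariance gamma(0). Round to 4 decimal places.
\gamma(0) = 4.3548

For an MA(q) process X_t = eps_t + sum_i theta_i eps_{t-i} with
Var(eps_t) = sigma^2, the variance is
  gamma(0) = sigma^2 * (1 + sum_i theta_i^2).
  sum_i theta_i^2 = (0.672)^2 = 0.451584.
  gamma(0) = 3 * (1 + 0.451584) = 3 * 1.451584 = 4.354752, which rounds to 4.3548.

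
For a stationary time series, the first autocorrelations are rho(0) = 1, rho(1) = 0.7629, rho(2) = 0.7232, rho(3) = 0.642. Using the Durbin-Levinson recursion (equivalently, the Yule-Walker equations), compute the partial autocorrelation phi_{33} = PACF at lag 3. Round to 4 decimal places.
\phi_{33} = 0.0512

The PACF at lag k is phi_{kk}, the last component of the solution
to the Yule-Walker system G_k phi = r_k where
  (G_k)_{ij} = rho(|i - j|), (r_k)_i = rho(i), i,j = 1..k.
Equivalently, Durbin-Levinson gives phi_{kk} iteratively:
  phi_{11} = rho(1)
  phi_{kk} = [rho(k) - sum_{j=1..k-1} phi_{k-1,j} rho(k-j)]
            / [1 - sum_{j=1..k-1} phi_{k-1,j} rho(j)],
  phi_{k,j} = phi_{k-1,j} - phi_{kk} phi_{k-1,k-j},  j = 1..k-1.
Step k = 1:
  phi_11 = rho(1) = 0.7629.
Step k = 2:
  phi_22 = [rho(2) - phi_11 rho(1)] / [1 - phi_11 rho(1)] = [0.7232 - (0.7629)(0.7629)] / [1 - (0.7629)(0.7629)]
         = 0.14118359 / 0.41798359 = 0.337773.
  Update: phi_21 = phi_11 - phi_22 phi_11 = 0.7629 - (0.337773)(0.7629) = 0.505213.
Step k = 3:
  phi_33 = [rho(3) - phi_21 rho(2) - phi_22 rho(1)] / [1 - phi_21 rho(1) - phi_22 rho(2)]
    numerator   = 0.642 - (0.505213)(0.7232) - (0.337773)(0.7629) = 0.01894294
    denominator = 1 - (0.505213)(0.7629) - (0.337773)(0.7232) = 0.37029558
  phi_33 = 0.01894294 / 0.37029558 = 0.0512.
Therefore phi_{33} = 0.0512.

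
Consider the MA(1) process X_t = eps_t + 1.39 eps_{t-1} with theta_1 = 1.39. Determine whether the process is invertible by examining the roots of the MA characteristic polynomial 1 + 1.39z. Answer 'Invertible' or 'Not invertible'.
\text{Not invertible}

The MA(q) characteristic polynomial is P(z) = 1 + 1.39z.
Invertibility requires all roots to lie outside the unit circle, i.e. |z| > 1 for every root.
This is linear in z: 1 + (1.39) z = 0  =>  z = -1/(1.39) = -0.719424,  |z| = 0.719424.
Moduli of all roots: 0.7194.
All moduli strictly greater than 1? No.
Verdict: Not invertible.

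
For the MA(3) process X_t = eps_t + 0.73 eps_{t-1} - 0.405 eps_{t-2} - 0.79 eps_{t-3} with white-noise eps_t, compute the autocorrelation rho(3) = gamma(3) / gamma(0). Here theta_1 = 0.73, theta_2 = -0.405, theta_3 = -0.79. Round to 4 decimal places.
\rho(3) = -0.3404

For an MA(q) process with theta_0 = 1, the autocovariance is
  gamma(k) = sigma^2 * sum_{i=0..q-k} theta_i * theta_{i+k},
and rho(k) = gamma(k) / gamma(0). Sigma^2 cancels.
  numerator   = (1)*(-0.79) = -0.79.
  denominator = (1)^2 + (0.73)^2 + (-0.405)^2 + (-0.79)^2 = 2.321025.
  rho(3) = -0.79 / 2.321025 = -0.3404.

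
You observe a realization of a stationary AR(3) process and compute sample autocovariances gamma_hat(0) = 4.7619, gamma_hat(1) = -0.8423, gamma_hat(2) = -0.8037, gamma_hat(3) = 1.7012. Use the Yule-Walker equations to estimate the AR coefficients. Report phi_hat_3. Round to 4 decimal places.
\hat\phi_{3} = 0.3070

The Yule-Walker equations for an AR(p) process read, in matrix form,
  Gamma_p phi = r_p,   with   (Gamma_p)_{ij} = gamma(|i - j|),
                       (r_p)_i = gamma(i),   i,j = 1..p.
Substitute the sample gammas (Toeplitz matrix and right-hand side of size 3):
  Gamma_p = [[4.7619, -0.8423, -0.8037], [-0.8423, 4.7619, -0.8423], [-0.8037, -0.8423, 4.7619]]
  r_p     = [-0.8423, -0.8037, 1.7012]
Written out (R1..R3):
  (R1) 4.7619 phi_1 - 0.8423 phi_2 - 0.8037 phi_3 = -0.8423
  (R2) -0.8423 phi_1 + 4.7619 phi_2 - 0.8423 phi_3 = -0.8037
  (R3) -0.8037 phi_1 - 0.8423 phi_2 + 4.7619 phi_3 = 1.7012
Gaussian elimination:
  R2 <- R2 - (-0.8423/4.7619) R1 = R2 - (-0.176883) R1:  4.612911 phi_2 - 0.984461 phi_3 = -0.952689
  R3 <- R3 - (-0.8037/4.7619) R1 = R3 - (-0.168777) R1:  -0.984461 phi_2 + 4.626254 phi_3 = 1.559039
  R3 <- R3 - (-0.984461/4.612911) R2 = R3 - (-0.213414) R2:  4.416156 phi_3 = 1.355722
Back-substitution:
  phi_hat_3 = 1.355722 / 4.416156 = 0.306991
  phi_hat_2 = (-0.952689 - (-0.984461)(0.306991)) / 4.612911 = -0.14101
  phi_hat_1 = (-0.8423 - (-0.8423)(-0.14101) - (-0.8037)(0.306991)) / 4.7619 = -0.150012
So phi_hat = [-0.1500, -0.1410, 0.3070].
Therefore phi_hat_3 = 0.3070.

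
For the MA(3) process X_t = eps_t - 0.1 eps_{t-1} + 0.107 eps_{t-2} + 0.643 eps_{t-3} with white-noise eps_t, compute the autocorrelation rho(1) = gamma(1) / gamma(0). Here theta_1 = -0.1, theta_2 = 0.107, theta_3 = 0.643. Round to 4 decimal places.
\rho(1) = -0.0292

For an MA(q) process with theta_0 = 1, the autocovariance is
  gamma(k) = sigma^2 * sum_{i=0..q-k} theta_i * theta_{i+k},
and rho(k) = gamma(k) / gamma(0). Sigma^2 cancels.
  numerator   = (1)*(-0.1) + (-0.1)*(0.107) + (0.107)*(0.643) = -0.041899.
  denominator = (1)^2 + (-0.1)^2 + (0.107)^2 + (0.643)^2 = 1.434898.
  rho(1) = -0.041899 / 1.434898 = -0.0292.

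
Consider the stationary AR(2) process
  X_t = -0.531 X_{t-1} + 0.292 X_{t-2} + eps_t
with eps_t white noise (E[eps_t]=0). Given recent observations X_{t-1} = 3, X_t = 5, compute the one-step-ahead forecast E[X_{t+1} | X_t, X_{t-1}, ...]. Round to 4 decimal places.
E[X_{t+1} \mid \mathcal F_t] = -1.7790

For an AR(p) model X_t = c + sum_i phi_i X_{t-i} + eps_t, the
one-step-ahead conditional mean is
  E[X_{t+1} | X_t, ...] = c + sum_i phi_i X_{t+1-i}.
Substitute known values:
  E[X_{t+1} | ...] = (-0.531) * (5) + (0.292) * (3)
                   = -1.7790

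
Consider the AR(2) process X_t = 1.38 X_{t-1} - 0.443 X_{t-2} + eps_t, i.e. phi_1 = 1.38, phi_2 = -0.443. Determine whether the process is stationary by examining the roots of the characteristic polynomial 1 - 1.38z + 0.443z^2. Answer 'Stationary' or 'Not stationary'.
\text{Stationary}

The AR(p) characteristic polynomial is P(z) = 1 - 1.38z + 0.443z^2.
Stationarity requires all roots to lie outside the unit circle, i.e. |z| > 1 for every root.
Set 1 + (-1.38) z + (0.443) z^2 = 0, i.e. a z^2 + b z + c = 0 with a = 0.443, b = -1.38, c = 1.
Discriminant D = b^2 - 4ac = (-1.38)^2 - 4*(0.443)*1 = 1.9044 - (1.772) = 0.1324.
D >= 0, so the roots are real: z = (-b +/- sqrt(D)) / (2a) = (1.38 +/- 0.363868) / (0.886).
  z_1 = (1.38 + 0.363868) / (0.886) = 1.9682,   |z_1| = 1.9682.
  z_2 = (1.38 - 0.363868) / (0.886) = 1.1469,   |z_2| = 1.1469.
Moduli of all roots: 1.9682, 1.1469.
All moduli strictly greater than 1? Yes.
Verdict: Stationary.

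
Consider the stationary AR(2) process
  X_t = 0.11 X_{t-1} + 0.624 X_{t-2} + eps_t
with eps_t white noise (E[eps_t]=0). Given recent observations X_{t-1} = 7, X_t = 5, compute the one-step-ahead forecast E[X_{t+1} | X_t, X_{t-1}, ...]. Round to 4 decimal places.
E[X_{t+1} \mid \mathcal F_t] = 4.9180

For an AR(p) model X_t = c + sum_i phi_i X_{t-i} + eps_t, the
one-step-ahead conditional mean is
  E[X_{t+1} | X_t, ...] = c + sum_i phi_i X_{t+1-i}.
Substitute known values:
  E[X_{t+1} | ...] = (0.11) * (5) + (0.624) * (7)
                   = 4.9180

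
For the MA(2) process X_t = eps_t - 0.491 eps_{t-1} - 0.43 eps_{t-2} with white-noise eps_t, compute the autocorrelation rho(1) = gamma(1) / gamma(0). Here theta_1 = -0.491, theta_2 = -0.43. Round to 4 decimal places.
\rho(1) = -0.1963

For an MA(q) process with theta_0 = 1, the autocovariance is
  gamma(k) = sigma^2 * sum_{i=0..q-k} theta_i * theta_{i+k},
and rho(k) = gamma(k) / gamma(0). Sigma^2 cancels.
  numerator   = (1)*(-0.491) + (-0.491)*(-0.43) = -0.27987.
  denominator = (1)^2 + (-0.491)^2 + (-0.43)^2 = 1.425981.
  rho(1) = -0.27987 / 1.425981 = -0.1963.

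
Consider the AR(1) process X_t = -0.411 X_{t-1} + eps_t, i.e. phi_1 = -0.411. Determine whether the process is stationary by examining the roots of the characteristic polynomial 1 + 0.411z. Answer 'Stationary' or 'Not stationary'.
\text{Stationary}

The AR(p) characteristic polynomial is P(z) = 1 + 0.411z.
Stationarity requires all roots to lie outside the unit circle, i.e. |z| > 1 for every root.
This is linear in z: 1 + (0.411) z = 0  =>  z = -1/(0.411) = -2.43309,  |z| = 2.43309.
Moduli of all roots: 2.4331.
All moduli strictly greater than 1? Yes.
Verdict: Stationary.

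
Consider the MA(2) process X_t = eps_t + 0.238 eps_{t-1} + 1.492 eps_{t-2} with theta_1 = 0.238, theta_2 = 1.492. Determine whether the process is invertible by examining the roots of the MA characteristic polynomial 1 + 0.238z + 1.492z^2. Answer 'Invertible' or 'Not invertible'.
\text{Not invertible}

The MA(q) characteristic polynomial is P(z) = 1 + 0.238z + 1.492z^2.
Invertibility requires all roots to lie outside the unit circle, i.e. |z| > 1 for every root.
Set 1 + (0.238) z + (1.492) z^2 = 0, i.e. a z^2 + b z + c = 0 with a = 1.492, b = 0.238, c = 1.
Discriminant D = b^2 - 4ac = (0.238)^2 - 4*(1.492)*1 = 0.056644 - (5.968) = -5.911356.
D < 0, so the roots are the complex-conjugate pair z = (-b +/- i sqrt(-D)) / (2a) = -0.0798 +/- 0.8148i.
For a conjugate pair |z|^2 = z * conj(z) = (product of roots) = c/a = 1/(1.492) = 0.670241, so |z| = sqrt(0.670241) = 0.8187 for both roots.
Moduli of all roots: 0.8187, 0.8187.
All moduli strictly greater than 1? No.
Verdict: Not invertible.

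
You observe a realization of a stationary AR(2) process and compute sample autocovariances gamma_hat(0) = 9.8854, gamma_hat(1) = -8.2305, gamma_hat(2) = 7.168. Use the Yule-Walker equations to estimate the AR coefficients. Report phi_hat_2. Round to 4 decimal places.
\hat\phi_{2} = 0.1040

The Yule-Walker equations for an AR(p) process read, in matrix form,
  Gamma_p phi = r_p,   with   (Gamma_p)_{ij} = gamma(|i - j|),
                       (r_p)_i = gamma(i),   i,j = 1..p.
Substitute the sample gammas (Toeplitz matrix and right-hand side of size 2):
  Gamma_p = [[9.8854, -8.2305], [-8.2305, 9.8854]]
  r_p     = [-8.2305, 7.168]
Written out:
  9.8854 phi_1 - 8.2305 phi_2 = -8.2305
  -8.2305 phi_1 + 9.8854 phi_2 = 7.168
Solve by Cramer's rule:
  det = gamma(0)^2 - gamma(1)^2 = (9.8854)^2 - (-8.2305)^2 = 97.72113316 - 67.74113025 = 29.98000291
  phi_hat_1 = [gamma(1) gamma(0) - gamma(1) gamma(2)] / det = [(-8.2305)(9.8854) - (-8.2305)(7.168)] / 29.98000291 = -22.3655607 / 29.98000291 = -0.746
  phi_hat_2 = [gamma(0) gamma(2) - gamma(1)^2] / det = [(9.8854)(7.168) - (-8.2305)^2] / 29.98000291 = 3.11741695 / 29.98000291 = 0.104
So phi_hat = [-0.7460, 0.1040].
Therefore phi_hat_2 = 0.1040.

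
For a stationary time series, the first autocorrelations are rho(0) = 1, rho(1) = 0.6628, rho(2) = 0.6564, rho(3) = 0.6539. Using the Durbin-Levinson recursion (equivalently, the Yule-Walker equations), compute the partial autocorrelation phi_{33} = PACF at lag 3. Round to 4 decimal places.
\phi_{33} = 0.2741

The PACF at lag k is phi_{kk}, the last component of the solution
to the Yule-Walker system G_k phi = r_k where
  (G_k)_{ij} = rho(|i - j|), (r_k)_i = rho(i), i,j = 1..k.
Equivalently, Durbin-Levinson gives phi_{kk} iteratively:
  phi_{11} = rho(1)
  phi_{kk} = [rho(k) - sum_{j=1..k-1} phi_{k-1,j} rho(k-j)]
            / [1 - sum_{j=1..k-1} phi_{k-1,j} rho(j)],
  phi_{k,j} = phi_{k-1,j} - phi_{kk} phi_{k-1,k-j},  j = 1..k-1.
Step k = 1:
  phi_11 = rho(1) = 0.6628.
Step k = 2:
  phi_22 = [rho(2) - phi_11 rho(1)] / [1 - phi_11 rho(1)] = [0.6564 - (0.6628)(0.6628)] / [1 - (0.6628)(0.6628)]
         = 0.21709616 / 0.56069616 = 0.38719.
  Update: phi_21 = phi_11 - phi_22 phi_11 = 0.6628 - (0.38719)(0.6628) = 0.40617.
Step k = 3:
  phi_33 = [rho(3) - phi_21 rho(2) - phi_22 rho(1)] / [1 - phi_21 rho(1) - phi_22 rho(2)]
    numerator   = 0.6539 - (0.40617)(0.6564) - (0.38719)(0.6628) = 0.13066009
    denominator = 1 - (0.40617)(0.6628) - (0.38719)(0.6564) = 0.47663862
  phi_33 = 0.13066009 / 0.47663862 = 0.2741.
Therefore phi_{33} = 0.2741.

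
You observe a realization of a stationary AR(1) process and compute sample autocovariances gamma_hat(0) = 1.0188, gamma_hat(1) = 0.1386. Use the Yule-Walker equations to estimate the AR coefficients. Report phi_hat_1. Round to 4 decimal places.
\hat\phi_{1} = 0.1360

The Yule-Walker equations for an AR(p) process read, in matrix form,
  Gamma_p phi = r_p,   with   (Gamma_p)_{ij} = gamma(|i - j|),
                       (r_p)_i = gamma(i),   i,j = 1..p.
Substitute the sample gammas (Toeplitz matrix and right-hand side of size 1):
  Gamma_p = [[1.0188]]
  r_p     = [0.1386]
With p = 1 this is the single equation gamma(0) phi_1 = gamma(1):
  phi_hat_1 = gamma(1) / gamma(0) = 0.1386 / 1.0188 = 0.1360.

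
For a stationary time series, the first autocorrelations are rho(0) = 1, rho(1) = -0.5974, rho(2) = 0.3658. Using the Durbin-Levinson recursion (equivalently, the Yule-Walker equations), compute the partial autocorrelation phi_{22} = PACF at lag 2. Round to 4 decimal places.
\phi_{22} = 0.0139

The PACF at lag k is phi_{kk}, the last component of the solution
to the Yule-Walker system G_k phi = r_k where
  (G_k)_{ij} = rho(|i - j|), (r_k)_i = rho(i), i,j = 1..k.
Equivalently, Durbin-Levinson gives phi_{kk} iteratively:
  phi_{11} = rho(1)
  phi_{kk} = [rho(k) - sum_{j=1..k-1} phi_{k-1,j} rho(k-j)]
            / [1 - sum_{j=1..k-1} phi_{k-1,j} rho(j)],
  phi_{k,j} = phi_{k-1,j} - phi_{kk} phi_{k-1,k-j},  j = 1..k-1.
Step k = 1:
  phi_11 = rho(1) = -0.5974.
Step k = 2:
  phi_22 = [rho(2) - phi_11 rho(1)] / [1 - phi_11 rho(1)] = [0.3658 - (-0.5974)(-0.5974)] / [1 - (-0.5974)(-0.5974)]
         = 0.00891324 / 0.64311324 = 0.0139.
Therefore phi_{22} = 0.0139.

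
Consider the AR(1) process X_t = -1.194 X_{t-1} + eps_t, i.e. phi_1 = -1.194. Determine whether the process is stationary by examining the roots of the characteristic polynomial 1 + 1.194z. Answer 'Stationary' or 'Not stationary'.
\text{Not stationary}

The AR(p) characteristic polynomial is P(z) = 1 + 1.194z.
Stationarity requires all roots to lie outside the unit circle, i.e. |z| > 1 for every root.
This is linear in z: 1 + (1.194) z = 0  =>  z = -1/(1.194) = -0.837521,  |z| = 0.837521.
Moduli of all roots: 0.8375.
All moduli strictly greater than 1? No.
Verdict: Not stationary.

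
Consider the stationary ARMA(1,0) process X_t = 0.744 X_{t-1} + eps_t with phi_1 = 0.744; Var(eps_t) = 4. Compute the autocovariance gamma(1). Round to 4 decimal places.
\gamma(1) = 6.6657

Multiply the model equation by X_{t-k} and take expectations. With theta_0 = psi_0 = 1 and psi_j the MA(infinity) weights, this gives
  gamma(k) - sum_i phi_i gamma(k-i) = c_k,
  c_k = sigma^2 * sum_{j=k..q} theta_j psi_{j-k}   (c_k = 0 for k > q),
using gamma(-m) = gamma(m).
Pure AR (q = 0): c_0 = sigma^2 = 4, c_k = 0 for k >= 1.
Equations for k = 0 and k = 1 (AR order 1):
  gamma(0) = phi_1 gamma(1) + c_0
  gamma(1) = phi_1 gamma(0) + c_1
Substituting the second into the first: gamma(0) (1 - phi_1^2) = c_0 + phi_1 c_1, so
  gamma(0) = c_0 / (1 - phi_1^2) = 4 / (1 - (0.744)^2) = 4 / 0.446464 = 8.959289.
  gamma(1) = phi_1 gamma(0) = (0.744)(8.959289) = 6.665711.
Therefore gamma(1) = 6.6657 (to 4 decimal places).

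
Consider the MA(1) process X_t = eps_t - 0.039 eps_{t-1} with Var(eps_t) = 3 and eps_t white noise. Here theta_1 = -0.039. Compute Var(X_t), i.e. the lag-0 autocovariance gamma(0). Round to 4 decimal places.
\gamma(0) = 3.0046

For an MA(q) process X_t = eps_t + sum_i theta_i eps_{t-i} with
Var(eps_t) = sigma^2, the variance is
  gamma(0) = sigma^2 * (1 + sum_i theta_i^2).
  sum_i theta_i^2 = (-0.039)^2 = 0.001521.
  gamma(0) = 3 * (1 + 0.001521) = 3 * 1.001521 = 3.004563, which rounds to 3.0046.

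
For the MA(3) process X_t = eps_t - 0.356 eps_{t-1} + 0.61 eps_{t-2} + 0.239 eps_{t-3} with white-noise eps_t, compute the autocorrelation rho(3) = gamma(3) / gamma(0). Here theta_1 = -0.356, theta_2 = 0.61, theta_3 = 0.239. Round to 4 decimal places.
\rho(3) = 0.1536

For an MA(q) process with theta_0 = 1, the autocovariance is
  gamma(k) = sigma^2 * sum_{i=0..q-k} theta_i * theta_{i+k},
and rho(k) = gamma(k) / gamma(0). Sigma^2 cancels.
  numerator   = (1)*(0.239) = 0.239.
  denominator = (1)^2 + (-0.356)^2 + (0.61)^2 + (0.239)^2 = 1.555957.
  rho(3) = 0.239 / 1.555957 = 0.1536.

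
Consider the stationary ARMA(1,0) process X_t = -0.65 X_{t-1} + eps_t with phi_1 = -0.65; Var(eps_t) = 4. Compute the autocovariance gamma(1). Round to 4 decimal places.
\gamma(1) = -4.5022

Multiply the model equation by X_{t-k} and take expectations. With theta_0 = psi_0 = 1 and psi_j the MA(infinity) weights, this gives
  gamma(k) - sum_i phi_i gamma(k-i) = c_k,
  c_k = sigma^2 * sum_{j=k..q} theta_j psi_{j-k}   (c_k = 0 for k > q),
using gamma(-m) = gamma(m).
Pure AR (q = 0): c_0 = sigma^2 = 4, c_k = 0 for k >= 1.
Equations for k = 0 and k = 1 (AR order 1):
  gamma(0) = phi_1 gamma(1) + c_0
  gamma(1) = phi_1 gamma(0) + c_1
Substituting the second into the first: gamma(0) (1 - phi_1^2) = c_0 + phi_1 c_1, so
  gamma(0) = c_0 / (1 - phi_1^2) = 4 / (1 - (-0.65)^2) = 4 / 0.5775 = 6.926407.
  gamma(1) = phi_1 gamma(0) = (-0.65)(6.926407) = -4.502165.
Therefore gamma(1) = -4.5022 (to 4 decimal places).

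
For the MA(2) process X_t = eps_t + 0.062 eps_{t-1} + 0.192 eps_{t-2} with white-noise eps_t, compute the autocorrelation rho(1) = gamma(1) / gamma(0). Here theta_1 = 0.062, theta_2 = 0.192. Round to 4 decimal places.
\rho(1) = 0.0710

For an MA(q) process with theta_0 = 1, the autocovariance is
  gamma(k) = sigma^2 * sum_{i=0..q-k} theta_i * theta_{i+k},
and rho(k) = gamma(k) / gamma(0). Sigma^2 cancels.
  numerator   = (1)*(0.062) + (0.062)*(0.192) = 0.073904.
  denominator = (1)^2 + (0.062)^2 + (0.192)^2 = 1.040708.
  rho(1) = 0.073904 / 1.040708 = 0.0710.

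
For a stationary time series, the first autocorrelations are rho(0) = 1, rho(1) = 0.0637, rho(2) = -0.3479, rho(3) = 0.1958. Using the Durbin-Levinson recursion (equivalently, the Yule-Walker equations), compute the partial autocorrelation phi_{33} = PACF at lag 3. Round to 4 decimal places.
\phi_{33} = 0.2849

The PACF at lag k is phi_{kk}, the last component of the solution
to the Yule-Walker system G_k phi = r_k where
  (G_k)_{ij} = rho(|i - j|), (r_k)_i = rho(i), i,j = 1..k.
Equivalently, Durbin-Levinson gives phi_{kk} iteratively:
  phi_{11} = rho(1)
  phi_{kk} = [rho(k) - sum_{j=1..k-1} phi_{k-1,j} rho(k-j)]
            / [1 - sum_{j=1..k-1} phi_{k-1,j} rho(j)],
  phi_{k,j} = phi_{k-1,j} - phi_{kk} phi_{k-1,k-j},  j = 1..k-1.
Step k = 1:
  phi_11 = rho(1) = 0.0637.
Step k = 2:
  phi_22 = [rho(2) - phi_11 rho(1)] / [1 - phi_11 rho(1)] = [-0.3479 - (0.0637)(0.0637)] / [1 - (0.0637)(0.0637)]
         = -0.35195769 / 0.99594231 = -0.353392.
  Update: phi_21 = phi_11 - phi_22 phi_11 = 0.0637 - (-0.353392)(0.0637) = 0.086211.
Step k = 3:
  phi_33 = [rho(3) - phi_21 rho(2) - phi_22 rho(1)] / [1 - phi_21 rho(1) - phi_22 rho(2)]
    numerator   = 0.1958 - (0.086211)(-0.3479) - (-0.353392)(0.0637) = 0.24830387
    denominator = 1 - (0.086211)(0.0637) - (-0.353392)(-0.3479) = 0.8715634
  phi_33 = 0.24830387 / 0.8715634 = 0.2849.
Therefore phi_{33} = 0.2849.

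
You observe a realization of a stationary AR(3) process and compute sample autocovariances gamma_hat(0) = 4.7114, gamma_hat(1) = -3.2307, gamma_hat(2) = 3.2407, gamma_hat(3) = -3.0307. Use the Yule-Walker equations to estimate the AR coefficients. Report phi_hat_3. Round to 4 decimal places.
\hat\phi_{3} = -0.1900

The Yule-Walker equations for an AR(p) process read, in matrix form,
  Gamma_p phi = r_p,   with   (Gamma_p)_{ij} = gamma(|i - j|),
                       (r_p)_i = gamma(i),   i,j = 1..p.
Substitute the sample gammas (Toeplitz matrix and right-hand side of size 3):
  Gamma_p = [[4.7114, -3.2307, 3.2407], [-3.2307, 4.7114, -3.2307], [3.2407, -3.2307, 4.7114]]
  r_p     = [-3.2307, 3.2407, -3.0307]
Written out (R1..R3):
  (R1) 4.7114 phi_1 - 3.2307 phi_2 + 3.2407 phi_3 = -3.2307
  (R2) -3.2307 phi_1 + 4.7114 phi_2 - 3.2307 phi_3 = 3.2407
  (R3) 3.2407 phi_1 - 3.2307 phi_2 + 4.7114 phi_3 = -3.0307
Gaussian elimination:
  R2 <- R2 - (-3.2307/4.7114) R1 = R2 - (-0.68572) R1:  2.496045 phi_2 - 1.008488 phi_3 = 1.025345
  R3 <- R3 - (3.2407/4.7114) R1 = R3 - (0.687842) R1:  -1.008488 phi_2 + 2.48231 phi_3 = -0.808488
  R3 <- R3 - (-1.008488/2.496045) R2 = R3 - (-0.404034) R2:  2.074846 phi_3 = -0.394213
Back-substitution:
  phi_hat_3 = -0.394213 / 2.074846 = -0.189996
  phi_hat_2 = (1.025345 - (-1.008488)(-0.189996)) / 2.496045 = 0.334023
  phi_hat_1 = (-3.2307 - (-3.2307)(0.334023) - (3.2407)(-0.189996)) / 4.7114 = -0.325986
So phi_hat = [-0.3260, 0.3340, -0.1900].
Therefore phi_hat_3 = -0.1900.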